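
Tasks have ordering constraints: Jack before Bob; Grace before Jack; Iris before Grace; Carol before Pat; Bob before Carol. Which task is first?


Constraints: Jack before Bob; Grace before Jack; Iris before Grace; Carol before Pat; Bob before Carol
The first task can have nothing scheduled before it, so it must never appear on the right of a 'before'.
Tasks appearing after some 'before': Bob, Jack, Grace, Pat, Carol.
The only task not in that list is Iris → it is first.

Iris


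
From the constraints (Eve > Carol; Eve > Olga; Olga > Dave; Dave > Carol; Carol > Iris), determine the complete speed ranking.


Constraints: Eve > Carol; Eve > Olga; Olga > Dave; Dave > Carol; Carol > Iris
Method: at each step, the next-highest is the one remaining person who never appears on the smaller side of a constraint between remaining people.
  Step 1: remaining {Dave, Carol, Olga, Iris, Eve}; on the smaller side: {Dave, Carol, Olga, Iris} → Eve is next (Eve > Carol; Eve > Olga).
  Step 2: remaining {Dave, Carol, Olga, Iris}; on the smaller side: {Dave, Carol, Iris} → Olga is next (Olga > Dave).
  Step 3: remaining {Dave, Carol, Iris}; on the smaller side: {Carol, Iris} → Dave is next (Dave > Carol).
  Step 4: remaining {Carol, Iris}; on the smaller side: {Iris} → Carol is next (Carol > Iris).
  Step 5: only Iris remains → lowest.
Final ranking (highest to lowest):

Eve > Olga > Dave > Carol > Iris


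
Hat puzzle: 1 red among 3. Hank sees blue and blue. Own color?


Total red = 1, seen red = 0
Own red = 1 - 0 = 1
Hank's hat is red.

red


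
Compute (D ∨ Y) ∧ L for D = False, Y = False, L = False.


D = False, Y = False, L = False
Step 1: D ∨ Y = False OR False = False
Step 2: False ∧ L = False AND False = False
OR is true when at least one operand is true; AND requires both.

False


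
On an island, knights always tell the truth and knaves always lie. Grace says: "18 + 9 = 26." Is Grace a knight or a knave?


Statement: "18 + 9 = 26."
Actual: 18 + 9 = 27
Claimed: 26
Statement is FALSE → Grace lies → Knave

Knave


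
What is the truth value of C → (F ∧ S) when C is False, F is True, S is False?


C = False, F = True, S = False
Step 1: F ∧ S = True AND False = False
Step 2: C → (False): false only when C=True and consequent=False.
Result: True

True


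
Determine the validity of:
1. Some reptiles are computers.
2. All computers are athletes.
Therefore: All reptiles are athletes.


Premise 1: Some reptiles are computers.
Premise 2: All computers are athletes.
Conclusion: All reptiles are athletes.
Fallacy: illicit minor. The minor term (reptiles) is distributed in the conclusion ('All reptiles ...') but undistributed in its premise ('Some reptiles are computers' doesn't cover all reptiles).
Only 'Some reptiles are athletes' follows, not 'All'.

Invalid


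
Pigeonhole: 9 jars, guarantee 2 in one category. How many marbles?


Pigeonhole: to guarantee k in one of n categories, need (k-1)×n + 1.
k = 2, n = 9
Minimum = (2-1) × 9 + 1 = 1 × 9 + 1

10


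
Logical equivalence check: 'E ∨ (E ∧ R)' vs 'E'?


Expression 1: E ∨ (E ∧ R)
Expression 2: E
Truth table (E R | Expr1 Expr2):
  T T |   T     T
  T F |   T     T
  F T |   F     F
  F F |   F     F
All 4 rows agree, so the expressions are logically equivalent.

Yes


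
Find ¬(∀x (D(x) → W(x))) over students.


Original: ∀x (D(x) → W(x))
Rule: ¬∀→∃, ¬∃→∀, negate predicate.
Negation: ∃x (D(x) ∧ ¬W(x))

∃x (D(x) ∧ ¬W(x))


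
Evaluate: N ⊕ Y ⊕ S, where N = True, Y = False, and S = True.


N = True, Y = False, S = True
Step 1: N ⊕ Y = True XOR False = True
Step 2: True ⊕ S = True XOR True = False
XOR is true when an odd number of operands are true.

False


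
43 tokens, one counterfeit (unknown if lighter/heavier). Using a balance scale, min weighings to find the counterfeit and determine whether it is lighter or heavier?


Let n = 43. 86 possibilities (n tokens × lighter/heavier); each weighing has 3 outcomes.
Bound for k weighings: say the first weighing puts j tokens on each pan. If it tips, the 2j weighed tokens remain suspects (each with a known direction) and k-1 weighings give 3^(k-1) outcomes; 3^(k-1) is odd, so 2j ≤ 3^(k-1) - 1. If it balances, the n - 2j unweighed tokens remain with direction unknown: 2(n - 2j) ≤ 3^(k-1) - 1 by the same parity argument. Adding, n ≤ (3^(k-1) - 1) + (3^(k-1) - 1)/2 = (3^k - 3)/2, and the classical three-group strategy achieves this (3 tokens in 2 weighings, 12 in 3, 39 in 4, 120 in 5).
So we need the smallest k with (3^k - 3)/2 ≥ 43.
k = 4: (3^4 - 3)/2 = 39 < 43 ✗
k = 5: (3^5 - 3)/2 = 120 ≥ 43 ✓

5


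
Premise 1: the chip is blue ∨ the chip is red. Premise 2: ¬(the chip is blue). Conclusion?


Disjunctive syllogism: P ∨ Q, ¬P ⊢ Q
Disjunction: the chip is blue ∨ the chip is red
We know it is not the case that the chip is blue.
By disjunctive syllogism, the other disjunct must be true.

The chip is red


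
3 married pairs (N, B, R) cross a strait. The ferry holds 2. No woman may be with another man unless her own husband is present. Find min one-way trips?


Label couples N, B, R (H = husband, W = wife).
Counting alone: 6 people, the ferry carries 2 and someone must bring it back, so each round trip nets at most +1 on the far side until the last crossing → at least 9 trips. The jealousy constraint makes 9 impossible; the shortest valid schedule has 11:
1. WN+WB →  (far: WN,WB; near: HN,HB,HR,WR)
2. WN ←       (far: WB; near: HN,HB,HR,WN,WR)
3. WN+WR →  (far: WN,WB,WR; near: HN,HB,HR)
4. WN ←       (far: WB,WR; near: HN,HB,HR,WN)
5. HB+HR →  (far: HB,WB,HR,WR; near: HN,WN)
6. HB+WB ←  (far: HR,WR; near: HN,WN,HB,WB)
7. HN+HB →  (far: HN,HB,HR,WR; near: WN,WB)
8. WR ←       (far: HN,HB,HR; near: WN,WB,WR)
9. WN+WB →  (far: HN,WN,HB,WB,HR; near: WR)
10. HR ←      (far: HN,WN,HB,WB; near: HR,WR)
11. HR+WR → (far: all six; near: empty)
In every state each wife is either with her husband or with no other man.
Minimum trips = 11

11


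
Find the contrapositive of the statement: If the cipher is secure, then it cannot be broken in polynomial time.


Original: If the cipher is secure, then it cannot be broken in polynomial time
Contrapositive: If ¬Q, then ¬P
Negate Q: not (it cannot be broken in polynomial time)
Negate P: not (the cipher is secure)

If not (it cannot be broken in polynomial time), then not (the cipher is secure).


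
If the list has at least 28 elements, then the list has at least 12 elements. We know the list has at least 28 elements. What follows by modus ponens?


Modus ponens: P → Q, P ⊢ Q
P: the list has at least 28 elements
Q: the list has at least 12 elements
We have P → Q and P is true.
By modus ponens, Q must be true.

The list has at least 12 elements


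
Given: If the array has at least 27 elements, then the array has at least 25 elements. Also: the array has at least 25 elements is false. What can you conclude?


Modus tollens: P → Q, ¬Q ⊢ ¬P
P: the array has at least 27 elements
Q: the array has at least 25 elements
We have P → Q and Q is false.
By modus tollens, P must be false.

It is not the case that the array has at least 27 elements


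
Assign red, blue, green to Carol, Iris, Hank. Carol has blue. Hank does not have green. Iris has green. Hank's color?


From clues:
  Carol → blue
  Iris → green
By elimination, Hank gets the remaining.

red


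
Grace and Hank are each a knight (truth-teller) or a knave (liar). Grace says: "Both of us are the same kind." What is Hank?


Grace says: "Both of us are the same kind."
Case 1: Grace is a Knight (truth-teller)
  Statement is true → they ARE the same → Hank is also a Knight
Case 2: Grace is a Knave (liar)
  Statement is false → they are NOT the same → Hank is a Knight
In both cases, Hank is a Knight.

Knight


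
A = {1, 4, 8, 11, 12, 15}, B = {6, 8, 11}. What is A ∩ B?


A = {1, 4, 8, 11, 12, 15}
B = {6, 8, 11}
Operation: intersection
Elements in both: 8, 11

{8, 11}


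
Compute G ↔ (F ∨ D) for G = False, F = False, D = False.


G = False, F = False, D = False
Step 1: F ∨ D = False OR False = False
Step 2: G ↔ (False): true when both sides have same truth value.
Result: False ↔ False = True

True


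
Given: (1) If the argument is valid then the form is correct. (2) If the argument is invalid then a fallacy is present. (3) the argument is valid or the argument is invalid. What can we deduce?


Constructive dilemma: (P → Q) ∧ (R → S), P ∨ R ⊢ Q ∨ S
Premise 1: the argument is valid → the form is correct
Premise 2: the argument is invalid → a fallacy is present
Premise 3: the argument is valid ∨ the argument is invalid
Case 1: Assuming the argument is valid, then by Premise 1, the form is correct.
Case 2: Assuming the argument is invalid, then by Premise 2, a fallacy is present.
Since one of the argument is valid or the argument is invalid must hold, we get the form is correct or a fallacy is present.

The form is correct or a fallacy is present.


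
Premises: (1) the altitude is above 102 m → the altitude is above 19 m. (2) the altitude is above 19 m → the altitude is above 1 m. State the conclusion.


Hypothetical syllogism: P → Q, Q → R ⊢ P → R
Premise 1: the altitude is above 102 m → the altitude is above 19 m
Premise 2: the altitude is above 19 m → the altitude is above 1 m
Chain the implications: the middle term (the altitude is above 19 m) links the two.
Conclusion: If the altitude is above 102 m, then the altitude is above 1 m.

If the altitude is above 102 m, then the altitude is above 1 m.


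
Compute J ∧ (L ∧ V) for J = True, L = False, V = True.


J = True, L = False, V = True
Step 1: L ∧ V = False AND True = False
Step 2: J ∧ False = True AND False = False
AND is true only when ALL operands are true.

False


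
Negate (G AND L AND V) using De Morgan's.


De Morgan's law: ¬(P ∧ Q ∧ R) ≡ ¬P ∨ ¬Q ∨ ¬R
¬(G ∧ L ∧ V) = ¬G ∨ ¬L ∨ ¬V

¬G ∨ ¬L ∨ ¬V


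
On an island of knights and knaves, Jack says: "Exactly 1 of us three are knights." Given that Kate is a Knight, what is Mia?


Jack claims exactly 1 knights among Jack, Kate, Mia.
Given: Kate is a Knight.

Case 1: Jack is a Knight (tells truth)
  Then exactly 1 of the three are knights.
  Counting Jack, Kate: 2 knight(s) so far. Need -1 more → impossible.
Case 2: Jack is a Knave (lies)
  Then the count is NOT 1.
  If Mia = Knave, count = 1 = 1 → claim would be true, contradicts lie.
  If Mia = Knight, count = 2 ≠ 1 → lie confirmed ✓

Mia is a Knight.

Knight


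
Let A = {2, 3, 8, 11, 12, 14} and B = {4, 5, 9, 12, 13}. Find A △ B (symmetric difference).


A = {2, 3, 8, 11, 12, 14}
B = {4, 5, 9, 12, 13}
Operation: symmetric difference
In A only: [2, 3, 8, 11, 14], in B only: [4, 5, 9, 13]

{2, 3, 4, 5, 8, 9, 11, 13, 14}


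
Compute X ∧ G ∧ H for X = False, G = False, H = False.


X = False, G = False, H = False
Step 1: X ∧ G = False AND False = False
Step 2: (False) ∧ H = (False) AND False = False
AND is true only when ALL operands are true.

False


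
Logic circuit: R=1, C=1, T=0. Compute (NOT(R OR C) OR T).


R OR C = 1
NOT(1) = 0
0 OR 0 = 0

0


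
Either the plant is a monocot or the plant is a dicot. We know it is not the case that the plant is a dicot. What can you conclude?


Disjunctive syllogism: P ∨ Q, ¬P ⊢ Q
Disjunction: the plant is a monocot ∨ the plant is a dicot
We know it is not the case that the plant is a dicot.
By disjunctive syllogism, the other disjunct must be true.

The plant is a monocot


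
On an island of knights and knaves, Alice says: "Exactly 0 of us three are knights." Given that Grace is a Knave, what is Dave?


Alice claims exactly 0 knights among Alice, Grace, Dave.
Given: Grace is a Knave.

Case 1: Alice is a Knight (tells truth)
  Then exactly 0 of the three are knights.
  Counting Alice, Grace: 1 knight(s) so far. Need -1 more → impossible.
Case 2: Alice is a Knave (lies)
  Then the count is NOT 0.
  If Dave = Knave, count = 0 = 0 → claim would be true, contradicts lie.
  If Dave = Knight, count = 1 ≠ 0 → lie confirmed ✓

Dave is a Knight.

Knight


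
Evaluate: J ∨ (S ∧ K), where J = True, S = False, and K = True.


J = True, S = False, K = True
Step 1: S ∧ K = False AND True = False
Step 2: J ∨ False = True OR False = True
AND evaluated first (higher precedence); then OR applied.

True


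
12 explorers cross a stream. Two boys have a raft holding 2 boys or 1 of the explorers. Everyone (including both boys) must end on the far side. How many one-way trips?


Per crossing of one of the explorers: boys→, one←, one of the explorers→, one← = 4 trips
12 × 4 = 48, + 1 final boys→ = 49
Minimum trips = 49

49


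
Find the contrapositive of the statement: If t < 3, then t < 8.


Original: If t < 3, then t < 8
Contrapositive: If ¬Q, then ¬P
Negate Q: not (t < 8)
Negate P: not (t < 3)

If not (t < 8), then not (t < 3).


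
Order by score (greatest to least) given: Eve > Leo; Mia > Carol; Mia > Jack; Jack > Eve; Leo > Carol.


Constraints: Eve > Leo; Mia > Carol; Mia > Jack; Jack > Eve; Leo > Carol
Method: at each step, the next-highest is the one remaining person who never appears on the smaller side of a constraint between remaining people.
  Step 1: remaining {Jack, Eve, Mia, Carol, Leo}; on the smaller side: {Jack, Eve, Carol, Leo} → Mia is next (Mia > Carol; Mia > Jack).
  Step 2: remaining {Jack, Eve, Carol, Leo}; on the smaller side: {Eve, Carol, Leo} → Jack is next (Jack > Eve).
  Step 3: remaining {Eve, Carol, Leo}; on the smaller side: {Carol, Leo} → Eve is next (Eve > Leo).
  Step 4: remaining {Carol, Leo}; on the smaller side: {Carol} → Leo is next (Leo > Carol).
  Step 5: only Carol remains → lowest.
Final ranking (highest to lowest):

Mia > Jack > Eve > Leo > Carol


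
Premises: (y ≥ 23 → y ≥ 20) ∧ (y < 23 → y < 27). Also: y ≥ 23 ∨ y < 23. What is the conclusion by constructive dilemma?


Constructive dilemma: (P → Q) ∧ (R → S), P ∨ R ⊢ Q ∨ S
Premise 1: y ≥ 23 → y ≥ 20
Premise 2: y < 23 → y < 27
Premise 3: y ≥ 23 ∨ y < 23
Case 1: Assuming y ≥ 23, then by Premise 1, y ≥ 20.
Case 2: Assuming y < 23, then by Premise 2, y < 27.
Since one of y ≥ 23 or y < 23 must hold, we get y ≥ 20 or y < 27.

y ≥ 20 or y < 27.


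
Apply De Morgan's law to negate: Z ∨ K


De Morgan's law: ¬(P ∨ Q) ≡ ¬P ∧ ¬Q
¬(Z ∨ K) = ¬Z ∧ ¬K

¬Z ∧ ¬K


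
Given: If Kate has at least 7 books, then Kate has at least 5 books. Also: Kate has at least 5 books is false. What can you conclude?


Modus tollens: P → Q, ¬Q ⊢ ¬P
P: Kate has at least 7 books
Q: Kate has at least 5 books
We have P → Q and Q is false.
By modus tollens, P must be false.

It is not the case that Kate has at least 7 books


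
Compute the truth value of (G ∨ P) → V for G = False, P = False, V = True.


G = False, P = False, V = True
Step 1: G ∨ P = False OR False = False
Step 2: (False) → V: false only when antecedent=True and V=False.
Result: True

True


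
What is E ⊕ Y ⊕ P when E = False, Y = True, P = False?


E = False, Y = True, P = False
Step 1: E ⊕ Y = False XOR True = True
Step 2: True ⊕ P = True XOR False = True
XOR is true when an odd number of operands are true.

True


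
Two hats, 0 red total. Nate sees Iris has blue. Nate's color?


Total red = 0, Iris = blue
Red accounted for: 0
Remaining for Nate: 0
Nate's hat is blue.

blue


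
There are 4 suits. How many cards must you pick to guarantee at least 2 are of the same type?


Pigeonhole: to guarantee k in one of n categories, need (k-1)×n + 1.
k = 2, n = 4
Minimum = (2-1) × 4 + 1 = 1 × 4 + 1

5


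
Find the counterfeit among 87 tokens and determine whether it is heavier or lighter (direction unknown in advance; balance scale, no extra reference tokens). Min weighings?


Let n = 87. 174 possibilities (n tokens × lighter/heavier); each weighing has 3 outcomes.
Bound for k weighings: say the first weighing puts j tokens on each pan. If it tips, the 2j weighed tokens remain suspects (each with a known direction) and k-1 weighings give 3^(k-1) outcomes; 3^(k-1) is odd, so 2j ≤ 3^(k-1) - 1. If it balances, the n - 2j unweighed tokens remain with direction unknown: 2(n - 2j) ≤ 3^(k-1) - 1 by the same parity argument. Adding, n ≤ (3^(k-1) - 1) + (3^(k-1) - 1)/2 = (3^k - 3)/2, and the classical three-group strategy achieves this (3 tokens in 2 weighings, 12 in 3, 39 in 4, 120 in 5).
So we need the smallest k with (3^k - 3)/2 ≥ 87.
k = 4: (3^4 - 3)/2 = 39 < 87 ✗
k = 5: (3^5 - 3)/2 = 120 ≥ 87 ✓

5


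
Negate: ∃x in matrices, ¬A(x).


Original: ∃x ¬A(x)
Rule: ¬∀→∃, ¬∃→∀, negate predicate.
Negation: ∀x A(x)

∀x A(x)


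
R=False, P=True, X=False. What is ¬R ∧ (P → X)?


R = False, P = True, X = False
Expression: ¬R ∧ (P → X)
Step 1: ¬R = NOT False = True
Step 2: P → X = True → False (false only if P=True, X=False) = False
Step 3: (True) ∧ (False) = True AND False = False

False


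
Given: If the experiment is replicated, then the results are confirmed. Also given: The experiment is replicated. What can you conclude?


Modus ponens: P → Q, P ⊢ Q
P: the experiment is replicated
Q: the results are confirmed
We have P → Q and P is true.
By modus ponens, Q must be true.

The results are confirmed


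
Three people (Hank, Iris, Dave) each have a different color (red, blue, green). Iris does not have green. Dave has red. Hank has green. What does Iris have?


From clues:
  Dave → red
  Hank → green
By elimination, Iris gets the remaining.

blue


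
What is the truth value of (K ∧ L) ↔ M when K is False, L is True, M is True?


K = False, L = True, M = True
Step 1: K ∧ L = False AND True = False
Step 2: (False) ↔ M: true when both sides have same truth value.
Result: False ↔ True = False

False


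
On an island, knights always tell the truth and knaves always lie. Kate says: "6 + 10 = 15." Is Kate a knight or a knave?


Statement: "6 + 10 = 15."
Actual: 6 + 10 = 16
Claimed: 15
Statement is FALSE → Kate lies → Knave

Knave


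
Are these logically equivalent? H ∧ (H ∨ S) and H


Expression 1: H ∧ (H ∨ S)
Expression 2: H
Truth table (H S | Expr1 Expr2):
  T T |   T     T
  T F |   T     T
  F T |   F     F
  F F |   F     F
All 4 rows agree, so the expressions are logically equivalent.

Yes


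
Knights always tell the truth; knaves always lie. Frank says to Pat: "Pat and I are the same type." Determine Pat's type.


Frank says: "Pat and I are the same type."
Case 1: Frank is a Knight (truth-teller)
  Statement is true → they ARE the same → Pat is also a Knight
Case 2: Frank is a Knave (liar)
  Statement is false → they are NOT the same → Pat is a Knight
In both cases, Pat is a Knight.

Knight


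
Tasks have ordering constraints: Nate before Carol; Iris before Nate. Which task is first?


Constraints: Nate before Carol; Iris before Nate
The first task can have nothing scheduled before it, so it must never appear on the right of a 'before'.
Tasks appearing after some 'before': Carol, Nate.
The only task not in that list is Iris → it is first.

Iris


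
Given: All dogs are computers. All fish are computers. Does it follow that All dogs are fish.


Premise 1: All dogs are computers.
Premise 2: All fish are computers.
Conclusion: All dogs are fish.
Fallacy: undistributed middle. computers is predicate in both.
Counterexample: dogs and fish could be disjoint subsets of computers.

Invalid


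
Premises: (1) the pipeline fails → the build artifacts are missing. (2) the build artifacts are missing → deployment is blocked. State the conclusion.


Hypothetical syllogism: P → Q, Q → R ⊢ P → R
Premise 1: the pipeline fails → the build artifacts are missing
Premise 2: the build artifacts are missing → deployment is blocked
Chain the implications: the middle term (the build artifacts are missing) links the two.
Conclusion: If the pipeline fails, then deployment is blocked.

If the pipeline fails, then deployment is blocked.


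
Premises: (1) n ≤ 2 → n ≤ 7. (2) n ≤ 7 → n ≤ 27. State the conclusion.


Hypothetical syllogism: P → Q, Q → R ⊢ P → R
Premise 1: n ≤ 2 → n ≤ 7
Premise 2: n ≤ 7 → n ≤ 27
Chain the implications: the middle term (n ≤ 7) links the two.
Conclusion: If n ≤ 2, then n ≤ 27.

If n ≤ 2, then n ≤ 27.


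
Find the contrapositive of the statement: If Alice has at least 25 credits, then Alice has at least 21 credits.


Original: If Alice has at least 25 credits, then Alice has at least 21 credits
Contrapositive: If ¬Q, then ¬P
Negate Q: not (Alice has at least 21 credits)
Negate P: not (Alice has at least 25 credits)

If not (Alice has at least 21 credits), then not (Alice has at least 25 credits).


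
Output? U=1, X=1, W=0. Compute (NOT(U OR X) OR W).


U OR X = 1
NOT(1) = 0
0 OR 0 = 0

0


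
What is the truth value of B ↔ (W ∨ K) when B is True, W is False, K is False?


B = True, W = False, K = False
Step 1: W ∨ K = False OR False = False
Step 2: B ↔ (False): true when both sides have same truth value.
Result: True ↔ False = False

False


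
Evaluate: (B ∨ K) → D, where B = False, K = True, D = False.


B = False, K = True, D = False
Step 1: B ∨ K = False OR True = True
Step 2: (True) → D: false only when antecedent=True and D=False.
Result: False

False


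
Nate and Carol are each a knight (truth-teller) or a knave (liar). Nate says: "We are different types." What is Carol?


Nate says: "We are different types."
Case 1: Nate is a Knight (truth-teller)
  Statement is true → they ARE different → Carol is a Knave
Case 2: Nate is a Knave (liar)
  Statement is false → they are NOT different → Carol is a Knave
In both cases, Carol is a Knave.

Knave


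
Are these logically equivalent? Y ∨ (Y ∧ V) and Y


Expression 1: Y ∨ (Y ∧ V)
Expression 2: Y
Truth table (Y V | Expr1 Expr2):
  T T |   T     T
  T F |   T     T
  F T |   F     F
  F F |   F     F
All 4 rows agree, so the expressions are logically equivalent.

Yes


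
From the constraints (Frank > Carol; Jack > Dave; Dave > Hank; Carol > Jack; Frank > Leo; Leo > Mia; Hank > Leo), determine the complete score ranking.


Constraints: Frank > Carol; Jack > Dave; Dave > Hank; Carol > Jack; Frank > Leo; Leo > Mia; Hank > Leo
Method: at each step, the next-highest is the one remaining person who never appears on the smaller side of a constraint between remaining people.
  Step 1: remaining {Hank, Dave, Mia, Frank, Jack, Carol, Leo}; on the smaller side: {Hank, Dave, Mia, Jack, Carol, Leo} → Frank is next (Frank > Carol; Frank > Leo).
  Step 2: remaining {Hank, Dave, Mia, Jack, Carol, Leo}; on the smaller side: {Hank, Dave, Mia, Jack, Leo} → Carol is next (Carol > Jack).
  Step 3: remaining {Hank, Dave, Mia, Jack, Leo}; on the smaller side: {Hank, Dave, Mia, Leo} → Jack is next (Jack > Dave).
  Step 4: remaining {Hank, Dave, Mia, Leo}; on the smaller side: {Hank, Mia, Leo} → Dave is next (Dave > Hank).
  Step 5: remaining {Hank, Mia, Leo}; on the smaller side: {Mia, Leo} → Hank is next (Hank > Leo).
  Step 6: remaining {Mia, Leo}; on the smaller side: {Mia} → Leo is next (Leo > Mia).
  Step 7: only Mia remains → lowest.
Final ranking (highest to lowest):

Frank > Carol > Jack > Dave > Hank > Leo > Mia


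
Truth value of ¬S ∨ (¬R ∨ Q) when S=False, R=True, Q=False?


S = False, R = True, Q = False
Expression: ¬S ∨ (¬R ∨ Q)
Step 1: ¬R = NOT True = False
Step 2: ¬R ∨ Q = False OR False = False
Step 3: ¬S = NOT False = True
Step 4: (True) ∨ (False) = True OR False = True

True


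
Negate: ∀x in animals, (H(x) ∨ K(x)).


Original: ∀x (H(x) ∨ K(x))
Rule: ¬∀→∃, ¬∃→∀, negate predicate.
Negation: ∃x (¬H(x) ∧ ¬K(x))

∃x (¬H(x) ∧ ¬K(x))


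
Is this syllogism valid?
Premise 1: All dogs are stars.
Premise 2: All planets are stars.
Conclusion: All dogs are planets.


Premise 1: All dogs are stars.
Premise 2: All planets are stars.
Conclusion: All dogs are planets.
Fallacy: undistributed middle. stars is predicate in both.
Counterexample: dogs and planets could be disjoint subsets of stars.

Invalid


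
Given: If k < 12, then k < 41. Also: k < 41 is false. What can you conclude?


Modus tollens: P → Q, ¬Q ⊢ ¬P
P: k < 12
Q: k < 41
We have P → Q and Q is false.
By modus tollens, P must be false.

It is not the case that k < 12


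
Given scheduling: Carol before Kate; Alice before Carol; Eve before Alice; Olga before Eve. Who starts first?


Constraints: Carol before Kate; Alice before Carol; Eve before Alice; Olga before Eve
The first task can have nothing scheduled before it, so it must never appear on the right of a 'before'.
Tasks appearing after some 'before': Kate, Carol, Alice, Eve.
The only task not in that list is Olga → it is first.

Olga


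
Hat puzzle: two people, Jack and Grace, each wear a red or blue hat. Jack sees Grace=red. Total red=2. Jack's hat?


Total red = 2, Grace = red
Red accounted for: 1
Remaining for Jack: 1
Jack's hat is red.

red


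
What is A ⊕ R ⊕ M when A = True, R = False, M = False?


A = True, R = False, M = False
Step 1: A ⊕ R = True XOR False = True
Step 2: True ⊕ M = True XOR False = True
XOR is true when an odd number of operands are true.

True


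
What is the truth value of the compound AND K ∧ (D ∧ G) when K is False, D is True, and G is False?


K = False, D = True, G = False
Step 1: D ∧ G = True AND False = False
Step 2: K ∧ False = False AND False = False
AND is true only when ALL operands are true.

False


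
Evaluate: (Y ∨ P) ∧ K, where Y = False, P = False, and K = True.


Y = False, P = False, K = True
Step 1: Y ∨ P = False OR False = False
Step 2: False ∧ K = False AND True = False
OR is true when at least one operand is true; AND requires both.

False


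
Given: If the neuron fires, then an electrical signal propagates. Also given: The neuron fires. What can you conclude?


Modus ponens: P → Q, P ⊢ Q
P: the neuron fires
Q: an electrical signal propagates
We have P → Q and P is true.
By modus ponens, Q must be true.

An electrical signal propagates


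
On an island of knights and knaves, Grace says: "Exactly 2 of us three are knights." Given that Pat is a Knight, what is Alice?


Grace claims exactly 2 knights among Grace, Pat, Alice.
Given: Pat is a Knight.

Case 1: Grace is a Knight (tells truth)
  Then exactly 2 of the three are knights.
  Counting Grace, Pat: 2 knight(s) so far. Need 0 more → Alice = Knave.
Case 2: Grace is a Knave (lies)
  Then the count is NOT 2.
  If Alice = Knight, count = 2 = 2 → claim would be true, contradicts lie.
  If Alice = Knave, count = 1 ≠ 2 → lie confirmed ✓

Alice is a Knave.

Knave


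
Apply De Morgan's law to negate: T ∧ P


De Morgan's law: ¬(P ∧ Q) ≡ ¬P ∨ ¬Q
¬(T ∧ P) = ¬T ∨ ¬P

¬T ∨ ¬P


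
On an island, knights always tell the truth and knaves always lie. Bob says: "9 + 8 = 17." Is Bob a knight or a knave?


Statement: "9 + 8 = 17."
Actual: 9 + 8 = 17
Claimed: 17
Statement is TRUE → Bob tells the truth → Knight

Knight


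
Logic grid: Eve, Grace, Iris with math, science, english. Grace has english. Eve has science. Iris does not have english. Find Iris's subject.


From clues:
  Eve → science
  Grace → english
By elimination, Iris gets the remaining.

math


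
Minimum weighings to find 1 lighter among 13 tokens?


Each weighing has 3 outcomes (left heavy / balance / right heavy), so k weighings distinguish at most 3^k cases; splitting into three near-equal groups achieves this.
Need 3^k ≥ 13: 3^2 = 9 < 13 ≤ 3^3 = 27
k = ⌈log₃(13)⌉ = 3

3


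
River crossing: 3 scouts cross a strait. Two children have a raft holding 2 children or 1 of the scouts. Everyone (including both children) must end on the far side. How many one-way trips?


Per crossing of one of the scouts: children→, one←, one of the scouts→, one← = 4 trips
3 × 4 = 12, + 1 final children→ = 13
Minimum trips = 13

13


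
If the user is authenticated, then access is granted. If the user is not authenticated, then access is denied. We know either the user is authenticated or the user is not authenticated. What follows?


Constructive dilemma: (P → Q) ∧ (R → S), P ∨ R ⊢ Q ∨ S
Premise 1: the user is authenticated → access is granted
Premise 2: the user is not authenticated → access is denied
Premise 3: the user is authenticated ∨ the user is not authenticated
Case 1: Assuming the user is authenticated, then by Premise 1, access is granted.
Case 2: Assuming the user is not authenticated, then by Premise 2, access is denied.
Since one of the user is authenticated or the user is not authenticated must hold, we get access is granted or access is denied.

Access is granted or access is denied.


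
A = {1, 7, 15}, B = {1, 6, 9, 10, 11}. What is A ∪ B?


A = {1, 7, 15}
B = {1, 6, 9, 10, 11}
Operation: union
All elements combined: 1, 6, 7, 9, 10, 11, 15

{1, 6, 7, 9, 10, 11, 15}


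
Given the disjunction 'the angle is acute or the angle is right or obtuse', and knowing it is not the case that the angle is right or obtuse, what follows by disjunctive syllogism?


Disjunctive syllogism: P ∨ Q, ¬P ⊢ Q
Disjunction: the angle is acute ∨ the angle is right or obtuse
We know it is not the case that the angle is right or obtuse.
By disjunctive syllogism, the other disjunct must be true.

The angle is acute


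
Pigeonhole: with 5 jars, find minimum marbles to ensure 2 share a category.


Pigeonhole: to guarantee k in one of n categories, need (k-1)×n + 1.
k = 2, n = 5
Minimum = (2-1) × 5 + 1 = 1 × 5 + 1

6


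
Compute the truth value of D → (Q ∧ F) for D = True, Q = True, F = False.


D = True, Q = True, F = False
Step 1: Q ∧ F = True AND False = False
Step 2: D → (False): false only when D=True and consequent=False.
Result: False

False


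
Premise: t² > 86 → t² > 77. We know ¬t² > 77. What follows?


Modus tollens: P → Q, ¬Q ⊢ ¬P
P: t² > 86
Q: t² > 77
We have P → Q and Q is false.
By modus tollens, P must be false.

It is not the case that t² > 86


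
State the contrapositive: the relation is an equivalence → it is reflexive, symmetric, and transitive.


Original: If the relation is an equivalence, then it is reflexive, symmetric, and transitive
Contrapositive: If ¬Q, then ¬P
Negate Q: not (it is reflexive, symmetric, and transitive)
Negate P: not (the relation is an equivalence)

If not (it is reflexive, symmetric, and transitive), then not (the relation is an equivalence).


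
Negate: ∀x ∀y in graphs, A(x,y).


Original: ∀x ∀y A(x,y)
Rule: ¬∀→∃, ¬∃→∀, negate predicate.
Negation: ∃x ∃y ¬A(x,y)

∃x ∃y ¬A(x,y)


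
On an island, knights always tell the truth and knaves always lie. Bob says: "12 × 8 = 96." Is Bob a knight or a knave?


Statement: "12 × 8 = 96."
Actual: 12 × 8 = 96
Claimed: 96
Statement is TRUE → Bob tells the truth → Knight

Knight


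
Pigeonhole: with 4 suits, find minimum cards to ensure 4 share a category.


Pigeonhole: to guarantee k in one of n categories, need (k-1)×n + 1.
k = 4, n = 4
Minimum = (4-1) × 4 + 1 = 3 × 4 + 1

13


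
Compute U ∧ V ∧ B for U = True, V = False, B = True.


U = True, V = False, B = True
Step 1: U ∧ V = True AND False = False
Step 2: (False) ∧ B = (False) AND True = False
AND is true only when ALL operands are true.

False


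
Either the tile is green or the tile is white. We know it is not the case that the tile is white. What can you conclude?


Disjunctive syllogism: P ∨ Q, ¬P ⊢ Q
Disjunction: the tile is green ∨ the tile is white
We know it is not the case that the tile is white.
By disjunctive syllogism, the other disjunct must be true.

The tile is green


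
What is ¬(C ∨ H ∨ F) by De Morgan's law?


De Morgan's law: ¬(P ∨ Q ∨ R) ≡ ¬P ∧ ¬Q ∧ ¬R
¬(C ∨ H ∨ F) = ¬C ∧ ¬H ∧ ¬F

¬C ∧ ¬H ∧ ¬F


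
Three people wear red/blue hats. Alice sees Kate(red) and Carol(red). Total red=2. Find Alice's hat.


Total red = 2, seen red = 2
Own red = 2 - 2 = 0
Alice's hat is blue.

blue


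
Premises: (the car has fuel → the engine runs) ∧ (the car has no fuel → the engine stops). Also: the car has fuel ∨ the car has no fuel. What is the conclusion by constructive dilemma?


Constructive dilemma: (P → Q) ∧ (R → S), P ∨ R ⊢ Q ∨ S
Premise 1: the car has fuel → the engine runs
Premise 2: the car has no fuel → the engine stops
Premise 3: the car has fuel ∨ the car has no fuel
Case 1: Assuming the car has fuel, then by Premise 1, the engine runs.
Case 2: Assuming the car has no fuel, then by Premise 2, the engine stops.
Since one of the car has fuel or the car has no fuel must hold, we get the engine runs or the engine stops.

The engine runs or the engine stops.


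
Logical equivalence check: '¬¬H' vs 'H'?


Expression 1: ¬¬H
Expression 2: H
Truth table (H | Expr1 Expr2):
  T |   T     T
  F |   F     F
All 2 rows agree, so the expressions are logically equivalent.

Yes


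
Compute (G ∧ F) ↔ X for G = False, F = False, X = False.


G = False, F = False, X = False
Step 1: G ∧ F = False AND False = False
Step 2: (False) ↔ X: true when both sides have same truth value.
Result: False ↔ False = True

True


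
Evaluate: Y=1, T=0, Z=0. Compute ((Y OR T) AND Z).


Y OR T = 1|0 = 1
1 AND 0 = 0

0


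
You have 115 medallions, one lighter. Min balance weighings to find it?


Each weighing has 3 outcomes (left heavy / balance / right heavy), so k weighings distinguish at most 3^k cases; splitting into three near-equal groups achieves this.
Need 3^k ≥ 115: 3^4 = 81 < 115 ≤ 3^5 = 243
k = ⌈log₃(115)⌉ = 5

5


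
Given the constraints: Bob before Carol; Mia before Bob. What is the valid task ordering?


Constraints: Bob before Carol; Mia before Bob
Method: repeatedly schedule the remaining task that has no remaining task required before it.
  Step 1: remaining {Mia, Carol, Bob}; every task except Mia still has a predecessor pending → schedule Mia.
  Step 2: remaining {Carol, Bob}; every task except Bob still has a predecessor pending → schedule Bob.
  Step 3: only Carol remains → schedule Carol.
Resulting order:

Mia → Bob → Carol


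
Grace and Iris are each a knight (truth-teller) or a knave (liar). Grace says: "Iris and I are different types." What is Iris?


Grace says: "Iris and I are different types."
Case 1: Grace is a Knight (truth-teller)
  Statement is true → they ARE different → Iris is a Knave
Case 2: Grace is a Knave (liar)
  Statement is false → they are NOT different → Iris is a Knave
In both cases, Iris is a Knave.

Knave


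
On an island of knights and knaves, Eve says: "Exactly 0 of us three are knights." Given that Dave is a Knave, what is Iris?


Eve claims exactly 0 knights among Eve, Dave, Iris.
Given: Dave is a Knave.

Case 1: Eve is a Knight (tells truth)
  Then exactly 0 of the three are knights.
  Counting Eve, Dave: 1 knight(s) so far. Need -1 more → impossible.
Case 2: Eve is a Knave (lies)
  Then the count is NOT 0.
  If Iris = Knave, count = 0 = 0 → claim would be true, contradicts lie.
  If Iris = Knight, count = 1 ≠ 0 → lie confirmed ✓

Iris is a Knight.

Knight


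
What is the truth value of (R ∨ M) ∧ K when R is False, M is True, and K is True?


R = False, M = True, K = True
Step 1: R ∨ M = False OR True = True
Step 2: True ∧ K = True AND True = True
OR is true when at least one operand is true; AND requires both.

True


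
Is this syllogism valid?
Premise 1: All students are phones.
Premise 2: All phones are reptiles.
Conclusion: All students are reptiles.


Premise 1: All students are phones.
Premise 2: All phones are reptiles.
Conclusion: All students are reptiles.
Barbara syllogism (AAA-1): All A are B, All B are C → All A are C.
Middle term (phones) distributed in premise 2.

Valid


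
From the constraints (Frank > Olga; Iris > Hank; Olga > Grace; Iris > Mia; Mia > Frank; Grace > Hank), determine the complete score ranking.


Constraints: Frank > Olga; Iris > Hank; Olga > Grace; Iris > Mia; Mia > Frank; Grace > Hank
Method: at each step, the next-highest is the one remaining person who never appears on the smaller side of a constraint between remaining people.
  Step 1: remaining {Frank, Olga, Grace, Hank, Mia, Iris}; on the smaller side: {Frank, Olga, Grace, Hank, Mia} → Iris is next (Iris > Hank; Iris > Mia).
  Step 2: remaining {Frank, Olga, Grace, Hank, Mia}; on the smaller side: {Frank, Olga, Grace, Hank} → Mia is next (Mia > Frank).
  Step 3: remaining {Frank, Olga, Grace, Hank}; on the smaller side: {Olga, Grace, Hank} → Frank is next (Frank > Olga).
  Step 4: remaining {Olga, Grace, Hank}; on the smaller side: {Grace, Hank} → Olga is next (Olga > Grace).
  Step 5: remaining {Grace, Hank}; on the smaller side: {Hank} → Grace is next (Grace > Hank).
  Step 6: only Hank remains → lowest.
Final ranking (highest to lowest):

Iris > Mia > Frank > Olga > Grace > Hank


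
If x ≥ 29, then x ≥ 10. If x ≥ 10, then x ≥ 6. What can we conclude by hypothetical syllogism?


Hypothetical syllogism: P → Q, Q → R ⊢ P → R
Premise 1: x ≥ 29 → x ≥ 10
Premise 2: x ≥ 10 → x ≥ 6
Chain the implications: the middle term (x ≥ 10) links the two.
Conclusion: If x ≥ 29, then x ≥ 6.

If x ≥ 29, then x ≥ 6.


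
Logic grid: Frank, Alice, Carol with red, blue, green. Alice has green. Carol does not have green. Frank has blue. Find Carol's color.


From clues:
  Alice → green
  Frank → blue
By elimination, Carol gets the remaining.

red


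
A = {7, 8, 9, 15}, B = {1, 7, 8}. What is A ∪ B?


A = {7, 8, 9, 15}
B = {1, 7, 8}
Operation: union
All elements combined: 1, 7, 8, 9, 15

{1, 7, 8, 9, 15}


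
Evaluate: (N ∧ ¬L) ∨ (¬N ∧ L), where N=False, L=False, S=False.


N = False, L = False, S = False
Expression: (N ∧ ¬L) ∨ (¬N ∧ L)
Step 1: ¬L = NOT False = True
Step 2: N ∧ ¬L = False AND True = False
Step 3: ¬N = NOT False = True
Step 4: ¬N ∧ L = True AND False = False
Step 5: (False) ∨ (False) = False OR False = False

False


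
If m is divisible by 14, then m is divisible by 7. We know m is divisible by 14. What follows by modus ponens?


Modus ponens: P → Q, P ⊢ Q
P: m is divisible by 14
Q: m is divisible by 7
We have P → Q and P is true.
By modus ponens, Q must be true.

m is divisible by 7


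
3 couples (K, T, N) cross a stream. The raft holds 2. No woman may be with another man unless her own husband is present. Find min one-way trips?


Label couples K, T, N (H = husband, W = wife).
Counting alone: 6 people, the raft carries 2 and someone must bring it back, so each round trip nets at most +1 on the far side until the last crossing → at least 9 trips. The jealousy constraint makes 9 impossible; the shortest valid schedule has 11:
1. WK+WT →  (far: WK,WT; near: HK,HT,HN,WN)
2. WK ←       (far: WT; near: HK,HT,HN,WK,WN)
3. WK+WN →  (far: WK,WT,WN; near: HK,HT,HN)
4. WK ←       (far: WT,WN; near: HK,HT,HN,WK)
5. HT+HN →  (far: HT,WT,HN,WN; near: HK,WK)
6. HT+WT ←  (far: HN,WN; near: HK,WK,HT,WT)
7. HK+HT →  (far: HK,HT,HN,WN; near: WK,WT)
8. WN ←       (far: HK,HT,HN; near: WK,WT,WN)
9. WK+WT →  (far: HK,WK,HT,WT,HN; near: WN)
10. HN ←      (far: HK,WK,HT,WT; near: HN,WN)
11. HN+WN → (far: all six; near: empty)
In every state each wife is either with her husband or with no other man.
Minimum trips = 11

11
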